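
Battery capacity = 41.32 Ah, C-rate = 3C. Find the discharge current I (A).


At 3C: I = 3 * 41.32 Ah = 123.96 A

123.96 A


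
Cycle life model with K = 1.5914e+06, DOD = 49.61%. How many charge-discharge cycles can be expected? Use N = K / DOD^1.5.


DOD^1.5 = 349.42
N = K / DOD^1.5 = 1.5914e+06 / 349.42 = 4554

4554 cycles


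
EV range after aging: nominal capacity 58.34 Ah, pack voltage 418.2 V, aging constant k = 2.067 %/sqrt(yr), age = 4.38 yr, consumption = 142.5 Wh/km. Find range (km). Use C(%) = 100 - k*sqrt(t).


Step 1: capacity retention = 100 - 2.067 * sqrt(4.38) = 100 - 2.067 * 2.0928 = 95.674%
Step 2: C_now = 58.34 * 95.674/100 = 55.816 Ah
Step 3: E_pack = V * C_now = 418.2 * 55.816 = 23342 Wh
Step 4: range = E_pack / consumption = 23342 / 142.5 = 163.8 km

163.8 km


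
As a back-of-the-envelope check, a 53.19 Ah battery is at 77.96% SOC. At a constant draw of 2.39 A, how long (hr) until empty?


Step 1: remaining = SOC/100 * C_total = 77.96/100 * 53.19 = 41.467 Ah
Step 2: t = remaining / I = 41.467 / 2.39 = 17.35 hr

17.35 hr


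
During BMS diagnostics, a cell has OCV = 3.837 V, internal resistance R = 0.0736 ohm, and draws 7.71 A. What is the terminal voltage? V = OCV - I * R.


V = OCV - I*R = 3.837 - 7.71 * 0.0736 = 3.270 V

3.270 V


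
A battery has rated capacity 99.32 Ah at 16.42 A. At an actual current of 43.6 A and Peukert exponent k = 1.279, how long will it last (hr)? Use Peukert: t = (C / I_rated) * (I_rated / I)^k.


t_rated = C / I_rated = 99.32 / 16.42 = 6.0487 hr
(I_rated/I)^k = (0.37661)^1.279 = 0.28679
t = t_rated * (I_rated/I)^k = 6.0487 * 0.28679 = 1.735 hr

1.735 hr


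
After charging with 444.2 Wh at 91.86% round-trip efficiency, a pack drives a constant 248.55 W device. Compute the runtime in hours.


Step 1: E_discharge = eta/100 * E_charge = 91.86/100 * 444.2 = 408.04 Wh
Step 2: t = E_discharge / P = 408.04 / 248.55 = 1.642 hr

1.642 hr


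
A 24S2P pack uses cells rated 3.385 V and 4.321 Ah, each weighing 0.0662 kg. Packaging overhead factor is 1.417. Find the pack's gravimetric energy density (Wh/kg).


Step 1: V_pack = 24 * 3.385 = 81.24 V
Step 2: C_pack = 2 * 4.321 = 8.642 Ah
Step 3: E_pack = V_pack * C_pack = 81.24 * 8.642 = 702.08 Wh
Step 4: m_pack = 24 * 2 * 0.0662 * 1.417 = 4.5027 kg
Step 5: ED = E_pack / m_pack = 702.08 / 4.5027 = 155.9 Wh/kg

155.9 Wh/kg


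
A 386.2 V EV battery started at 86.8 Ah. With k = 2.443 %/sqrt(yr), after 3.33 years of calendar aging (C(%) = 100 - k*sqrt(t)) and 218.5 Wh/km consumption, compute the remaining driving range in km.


Step 1: capacity retention = 100 - 2.443 * sqrt(3.33) = 100 - 2.443 * 1.8248 = 95.542%
Step 2: C_now = 86.8 * 95.542/100 = 82.93 Ah
Step 3: E_pack = V * C_now = 386.2 * 82.93 = 32028 Wh
Step 4: range = E_pack / consumption = 32028 / 218.5 = 146.6 km

146.6 km


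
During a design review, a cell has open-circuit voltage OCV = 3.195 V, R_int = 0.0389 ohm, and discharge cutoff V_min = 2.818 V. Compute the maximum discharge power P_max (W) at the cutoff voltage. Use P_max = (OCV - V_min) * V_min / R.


P_max = (OCV - V_min) * V_min / R = (3.195 - 2.818) * 2.818 / 0.0389 = 0.377 * 2.818 / 0.0389 = 27.31 W

27.31 W


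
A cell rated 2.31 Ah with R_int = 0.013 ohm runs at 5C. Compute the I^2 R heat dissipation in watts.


Step 1: I = C_rate * capacity = 5 * 2.31 = 11.55 A
Step 2: Q = I^2 * R = 11.55^2 * 0.013 = 133.4 * 0.013 = 1.734 W

1.734 W


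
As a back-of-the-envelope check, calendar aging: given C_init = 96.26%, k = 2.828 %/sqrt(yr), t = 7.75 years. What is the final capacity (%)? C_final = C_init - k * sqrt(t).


sqrt(t) = sqrt(7.75) = 2.7839
C_final = 96.26 - 2.828 * 2.7839 = 88.39%

88.39%


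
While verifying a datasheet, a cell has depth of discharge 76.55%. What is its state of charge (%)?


SOC = 100 - DOD = 100 - 76.55 = 23.45%

23.45%


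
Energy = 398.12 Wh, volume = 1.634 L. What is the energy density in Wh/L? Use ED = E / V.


Volumetric ED = 398.12 Wh / 1.634 L = 243.6 Wh/L

243.6 Wh/L


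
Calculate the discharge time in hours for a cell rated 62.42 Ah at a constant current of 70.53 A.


Runtime = 62.42 Ah / 70.53 A = 0.8850 hr

0.8850 hr


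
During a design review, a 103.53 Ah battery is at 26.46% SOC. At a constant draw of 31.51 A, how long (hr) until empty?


Step 1: remaining = SOC/100 * C_total = 26.46/100 * 103.53 = 27.394 Ah
Step 2: t = remaining / I = 27.394 / 31.51 = 0.8694 hr

0.8694 hr


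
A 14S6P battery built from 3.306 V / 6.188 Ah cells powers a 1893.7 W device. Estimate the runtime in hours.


Step 1: E_pack = Ns * V_cell * Np * C_cell = 14 * 3.306 * 6 * 6.188 = 1718.4 Wh
Step 2: t = E_pack / P = 1718.4 / 1893.7 = 0.9074 hr

0.9074 hr


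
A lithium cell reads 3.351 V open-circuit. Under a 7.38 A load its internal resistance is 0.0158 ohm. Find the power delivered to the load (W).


Step 1: V_terminal = OCV - I*R = 3.351 - 7.38 * 0.0158 = 3.2344 V
Step 2: P_out = V_terminal * I = 3.2344 * 7.38 = 23.87 W

23.87 W


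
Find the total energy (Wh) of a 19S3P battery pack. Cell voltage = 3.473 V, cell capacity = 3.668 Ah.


E = Ns * Vcell * Np * Ccell = 19 * 3.473 * 3 * 3.668 = 726.1 Wh

726.1 Wh


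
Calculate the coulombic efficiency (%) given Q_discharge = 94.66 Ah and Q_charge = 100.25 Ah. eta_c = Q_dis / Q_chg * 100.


Coulombic efficiency = 94.66/100.25 * 100% = 94.42%

94.42%


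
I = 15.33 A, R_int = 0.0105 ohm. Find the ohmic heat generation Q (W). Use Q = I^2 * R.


I^2 = 235.01
Q = 235.01 * 0.0105 = 2.468 W

2.468 W


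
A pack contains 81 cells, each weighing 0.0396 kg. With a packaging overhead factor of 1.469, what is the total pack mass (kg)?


Cell mass sum = 81 * 0.0396 = 3.2076 kg
With overhead 1.469: m_pack = 3.2076 * 1.469 = 4.712 kg

4.712 kg


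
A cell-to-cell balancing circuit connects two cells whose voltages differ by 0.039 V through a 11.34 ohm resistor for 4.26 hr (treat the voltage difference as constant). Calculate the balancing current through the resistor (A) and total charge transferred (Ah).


I_bal = dV / R = 0.039 / 11.34 = 0.0034392 A
Q = I_bal * t = 0.0034392 * 4.26 = 0.01465 Ah

I=0.0034392 A, Q=0.01465 Ah


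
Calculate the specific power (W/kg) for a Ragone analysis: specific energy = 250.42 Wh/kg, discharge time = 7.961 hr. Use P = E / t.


P_specific = E / t = 250.42 / 7.961 = 31.46 W/kg

31.46 W/kg


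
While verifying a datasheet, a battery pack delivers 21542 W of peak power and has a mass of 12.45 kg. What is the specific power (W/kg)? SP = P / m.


SP = P / m = 21542 / 12.45 = 1730 W/kg

1730 W/kg


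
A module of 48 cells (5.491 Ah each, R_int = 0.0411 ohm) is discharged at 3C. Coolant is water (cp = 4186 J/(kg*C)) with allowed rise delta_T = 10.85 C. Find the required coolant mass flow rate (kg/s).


Step 1: I = 3 * 5.491 = 16.473 A
Step 2: Q_cell = I^2 * R = 16.473^2 * 0.0411 = 11.153 W
Step 3: Q_total = 48 * 11.153 = 535.34 W
Step 4: m_dot = Q_total / (cp * dT) = 535.34 / (4186 * 10.85) = 0.01179 kg/s

0.01179 kg/s


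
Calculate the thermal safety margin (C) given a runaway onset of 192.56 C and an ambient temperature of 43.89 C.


Safety margin = 192.56 C - 43.89 C = 148.67 C

148.67 C


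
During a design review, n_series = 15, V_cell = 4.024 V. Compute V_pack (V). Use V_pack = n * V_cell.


Series voltages add: 15 * 4.024 V = 60.36 V

60.36 V


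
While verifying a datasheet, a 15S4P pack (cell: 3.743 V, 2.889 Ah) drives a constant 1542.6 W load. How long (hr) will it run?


Step 1: E_pack = Ns * V_cell * Np * C_cell = 15 * 3.743 * 4 * 2.889 = 648.81 Wh
Step 2: t = E_pack / P = 648.81 / 1542.6 = 0.4206 hr

0.4206 hr


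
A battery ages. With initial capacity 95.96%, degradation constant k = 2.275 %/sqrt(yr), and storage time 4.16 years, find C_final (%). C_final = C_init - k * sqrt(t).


Step 1: sqrt(4.16 yr) = 2.0396
Step 2: drop = 2.275 * 2.0396 = 4.6401
Step 3: C_final = 95.96 - 4.6401 = 91.32%

91.32%


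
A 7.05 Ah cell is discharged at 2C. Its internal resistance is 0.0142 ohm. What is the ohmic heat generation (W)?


Step 1: I = C_rate * capacity = 2 * 7.05 = 14.1 A
Step 2: Q = I^2 * R = 14.1^2 * 0.0142 = 198.81 * 0.0142 = 2.823 W

2.823 W


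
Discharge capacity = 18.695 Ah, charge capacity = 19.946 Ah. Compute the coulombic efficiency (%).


eta_c = Q_dis / Q_chg * 100 = 18.695 / 19.946 * 100 = 93.73%

93.73%


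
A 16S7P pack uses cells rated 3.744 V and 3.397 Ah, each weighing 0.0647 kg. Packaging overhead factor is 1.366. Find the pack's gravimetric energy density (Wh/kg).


Step 1: V_pack = 16 * 3.744 = 59.904 V
Step 2: C_pack = 7 * 3.397 = 23.779 Ah
Step 3: E_pack = V_pack * C_pack = 59.904 * 23.779 = 1424.5 Wh
Step 4: m_pack = 16 * 7 * 0.0647 * 1.366 = 9.8986 kg
Step 5: ED = E_pack / m_pack = 1424.5 / 9.8986 = 143.9 Wh/kg

143.9 Wh/kg


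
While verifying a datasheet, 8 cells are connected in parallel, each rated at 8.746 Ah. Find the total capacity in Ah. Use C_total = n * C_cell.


Parallel capacities add: 8 * 8.746 Ah = 69.968 Ah

69.968 Ah


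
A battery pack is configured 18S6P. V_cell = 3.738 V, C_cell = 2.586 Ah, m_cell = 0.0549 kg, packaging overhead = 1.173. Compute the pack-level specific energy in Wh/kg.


Step 1: V_pack = 18 * 3.738 = 67.284 V
Step 2: C_pack = 6 * 2.586 = 15.516 Ah
Step 3: E_pack = V_pack * C_pack = 67.284 * 15.516 = 1044 Wh
Step 4: m_pack = 18 * 6 * 0.0549 * 1.173 = 6.955 kg
Step 5: ED = E_pack / m_pack = 1044 / 6.955 = 150.1 Wh/kg

150.1 Wh/kg


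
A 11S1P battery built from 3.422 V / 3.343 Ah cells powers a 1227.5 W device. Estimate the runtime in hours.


Step 1: E_pack = Ns * V_cell * Np * C_cell = 11 * 3.422 * 1 * 3.343 = 125.84 Wh
Step 2: t = E_pack / P = 125.84 / 1227.5 = 0.1025 hr

0.1025 hr


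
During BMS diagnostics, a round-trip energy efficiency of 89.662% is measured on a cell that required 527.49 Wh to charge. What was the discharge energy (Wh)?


E_dis = eta/100 * E_chg = 89.662/100 * 527.49 = 473.0 Wh

473.0 Wh


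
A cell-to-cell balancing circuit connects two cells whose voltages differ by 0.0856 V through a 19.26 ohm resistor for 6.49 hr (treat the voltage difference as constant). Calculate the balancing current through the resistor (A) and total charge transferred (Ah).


First, Ohm's law: I_bal = 0.0856 V / 19.26 ohm = 0.0044444 A
Then Q = I * t = 0.0044444 A * 6.49 hr = 0.02884 Ah

I=0.0044444 A, Q=0.02884 Ah


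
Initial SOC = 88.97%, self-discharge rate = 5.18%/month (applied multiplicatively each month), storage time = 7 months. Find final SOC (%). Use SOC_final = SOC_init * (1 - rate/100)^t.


Monthly retention factor = 1 - 5.18/100 = 0.9482
Over 7 months: factor^7 = 0.68913
SOC_final = 88.97 * 0.68913 = 61.31%

61.31%


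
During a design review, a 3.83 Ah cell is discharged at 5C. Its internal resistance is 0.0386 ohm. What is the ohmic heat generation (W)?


Step 1: I = C_rate * capacity = 5 * 3.83 = 19.15 A
Step 2: Q = I^2 * R = 19.15^2 * 0.0386 = 366.72 * 0.0386 = 14.16 W

14.16 W


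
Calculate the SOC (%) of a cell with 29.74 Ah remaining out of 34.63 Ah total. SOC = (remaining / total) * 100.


SOC = (remaining / total) * 100 = (29.74 / 34.63) * 100 = 85.88%

85.88%


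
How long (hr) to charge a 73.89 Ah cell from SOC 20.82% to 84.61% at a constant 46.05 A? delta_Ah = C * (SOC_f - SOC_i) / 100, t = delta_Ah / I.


Step 1: dSOC = 84.61% - 20.82% = 63.79%
Step 2: delta_Ah = 73.89 * 63.79 / 100 = 47.134 Ah
Step 3: t = 47.134 / 46.05 = 1.024 hr

1.024 hr


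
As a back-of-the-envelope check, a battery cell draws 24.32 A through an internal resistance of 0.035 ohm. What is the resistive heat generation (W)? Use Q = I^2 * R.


I^2 = 591.46
Q = 591.46 * 0.035 = 20.70 W

20.70 W


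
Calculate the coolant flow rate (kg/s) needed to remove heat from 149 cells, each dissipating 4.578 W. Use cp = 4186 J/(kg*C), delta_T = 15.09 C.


Step 1: Total heat Q = 149 * 4.578 W = 682.12 W
Step 2: denom = cp * dT = 4186 * 15.09 = 63167
Step 3: m_dot = 682.12 / 63167 = 0.01080 kg/s

0.01080 kg/s


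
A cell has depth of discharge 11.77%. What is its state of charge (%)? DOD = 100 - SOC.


SOC = 100 - DOD = 100 - 11.77 = 88.23%

88.23%


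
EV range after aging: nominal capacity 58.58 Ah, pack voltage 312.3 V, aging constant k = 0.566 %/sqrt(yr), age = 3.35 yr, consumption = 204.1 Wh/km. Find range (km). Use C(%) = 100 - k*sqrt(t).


Step 1: capacity retention = 100 - 0.566 * sqrt(3.35) = 100 - 0.566 * 1.8303 = 98.964%
Step 2: C_now = 58.58 * 98.964/100 = 57.973 Ah
Step 3: E_pack = V * C_now = 312.3 * 57.973 = 18105 Wh
Step 4: range = E_pack / consumption = 18105 / 204.1 = 88.71 km

88.71 km


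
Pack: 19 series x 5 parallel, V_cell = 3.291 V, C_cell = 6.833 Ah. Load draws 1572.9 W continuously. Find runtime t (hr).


Step 1: E_pack = Ns * V_cell * Np * C_cell = 19 * 3.291 * 5 * 6.833 = 2136.3 Wh
Step 2: t = E_pack / P = 2136.3 / 1572.9 = 1.358 hr

1.358 hr


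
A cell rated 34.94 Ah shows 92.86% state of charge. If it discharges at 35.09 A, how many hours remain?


Step 1: remaining = SOC/100 * C_total = 92.86/100 * 34.94 = 32.445 Ah
Step 2: t = remaining / I = 32.445 / 35.09 = 0.9246 hr

0.9246 hr


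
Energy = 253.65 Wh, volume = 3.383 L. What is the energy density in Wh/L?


ED = E / V = 253.65 / 3.383 = 74.98 Wh/L

74.98 Wh/L


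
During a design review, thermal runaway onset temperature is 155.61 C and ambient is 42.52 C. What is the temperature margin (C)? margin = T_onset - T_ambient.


margin = T_onset - T_ambient = 155.61 - 42.52 = 113.09 C

113.09 C


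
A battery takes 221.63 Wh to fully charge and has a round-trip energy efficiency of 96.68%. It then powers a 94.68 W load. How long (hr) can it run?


Step 1: E_discharge = eta/100 * E_charge = 96.68/100 * 221.63 = 214.27 Wh
Step 2: t = E_discharge / P = 214.27 / 94.68 = 2.263 hr

2.263 hr


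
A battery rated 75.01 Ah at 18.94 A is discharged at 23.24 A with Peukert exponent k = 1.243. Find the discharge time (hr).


Step 1: t_rated = C / I_rated = 75.01 / 18.94 = 3.9604 hr
Step 2: ratio = 18.94 / 23.24 = 0.81497
Step 3: ratio^k = 0.81497^1.243 = 0.77544
Step 4: t = t_rated * ratio^k = 3.9604 * 0.77544 = 3.071 hr

3.071 hr


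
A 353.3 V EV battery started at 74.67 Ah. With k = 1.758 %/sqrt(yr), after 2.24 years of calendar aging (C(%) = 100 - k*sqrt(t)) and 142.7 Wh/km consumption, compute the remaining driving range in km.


Step 1: capacity retention = 100 - 1.758 * sqrt(2.24) = 100 - 1.758 * 1.4967 = 97.369%
Step 2: C_now = 74.67 * 97.369/100 = 72.705 Ah
Step 3: E_pack = V * C_now = 353.3 * 72.705 = 25687 Wh
Step 4: range = E_pack / consumption = 25687 / 142.7 = 180.0 km

180.0 km


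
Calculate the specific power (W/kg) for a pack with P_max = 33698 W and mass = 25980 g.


Convert: m = 25980 g = 25.98 kg
SP = P / m = 33698 / 25.98 = 1297 W/kg

1297 W/kg


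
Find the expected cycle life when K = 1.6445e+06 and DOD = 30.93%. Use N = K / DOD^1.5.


DOD^1.5 = 172.02
N = K / DOD^1.5 = 1.6445e+06 / 172.02 = 9560

9560 cycles


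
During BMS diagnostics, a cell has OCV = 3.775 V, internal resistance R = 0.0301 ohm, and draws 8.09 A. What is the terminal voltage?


IR drop = 8.09 * 0.0301 = 0.24351 V
V = 3.775 - 0.24351 = 3.531 V

3.531 V


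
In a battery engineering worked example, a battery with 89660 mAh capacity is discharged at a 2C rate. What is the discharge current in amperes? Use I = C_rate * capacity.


Convert: capacity = 89660 mAh = 89.66 Ah
I = C_rate * capacity = 2 * 89.66 = 179.32 A

179.32 A


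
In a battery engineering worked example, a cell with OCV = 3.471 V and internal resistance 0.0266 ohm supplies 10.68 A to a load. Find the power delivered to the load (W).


Step 1: V_terminal = OCV - I*R = 3.471 - 10.68 * 0.0266 = 3.1869 V
Step 2: P_out = V_terminal * I = 3.1869 * 10.68 = 34.04 W

34.04 W


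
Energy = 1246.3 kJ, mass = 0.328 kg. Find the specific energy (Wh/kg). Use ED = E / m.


Convert: E = 1246.3 kJ = 346.19 Wh
ED = E / m = 346.19 / 0.328 = 1055 Wh/kg

1055 Wh/kg


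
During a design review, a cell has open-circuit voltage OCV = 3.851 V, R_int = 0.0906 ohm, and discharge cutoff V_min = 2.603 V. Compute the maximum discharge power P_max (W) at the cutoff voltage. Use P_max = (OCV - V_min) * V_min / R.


P_max = (OCV - V_min) * V_min / R = (3.851 - 2.603) * 2.603 / 0.0906 = 1.248 * 2.603 / 0.0906 = 35.86 W

35.86 W


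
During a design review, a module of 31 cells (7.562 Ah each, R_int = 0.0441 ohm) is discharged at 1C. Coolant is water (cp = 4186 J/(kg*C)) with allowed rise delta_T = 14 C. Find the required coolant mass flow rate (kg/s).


Step 1: I = 1 * 7.562 = 7.562 A
Step 2: Q_cell = I^2 * R = 7.562^2 * 0.0441 = 2.5218 W
Step 3: Q_total = 31 * 2.5218 = 78.176 W
Step 4: m_dot = Q_total / (cp * dT) = 78.176 / (4186 * 14) = 0.001334 kg/s

0.001334 kg/s


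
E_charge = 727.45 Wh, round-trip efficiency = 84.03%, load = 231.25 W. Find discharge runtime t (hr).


Step 1: E_discharge = eta/100 * E_charge = 84.03/100 * 727.45 = 611.28 Wh
Step 2: t = E_discharge / P = 611.28 / 231.25 = 2.643 hr

2.643 hr


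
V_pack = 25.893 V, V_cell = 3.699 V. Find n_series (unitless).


n = V_pack / V_cell = 25.893 / 3.699 = 7

7


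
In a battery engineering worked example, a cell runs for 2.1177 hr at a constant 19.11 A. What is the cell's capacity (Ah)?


C = I * t = 19.11 * 2.1177 = 40.47 Ah

40.47 Ah


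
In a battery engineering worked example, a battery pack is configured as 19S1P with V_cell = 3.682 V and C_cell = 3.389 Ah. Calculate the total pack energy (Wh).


E = Ns * Vcell * Np * Ccell = 19 * 3.682 * 1 * 3.389 = 237.1 Wh

237.1 Wh


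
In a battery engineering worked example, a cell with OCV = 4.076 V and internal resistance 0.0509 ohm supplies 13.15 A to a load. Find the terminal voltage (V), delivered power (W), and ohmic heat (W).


Step 1: V_terminal = OCV - I*R = 4.076 - 13.15 * 0.0509 = 3.4067 V
Step 2: P_out = V_terminal * I = 3.4067 * 13.15 = 44.80 W
Step 3: Q = I^2 * R = 13.15^2 * 0.0509 = 8.802 W

V=3.4067 V, P=44.80 W, Q=8.802 W


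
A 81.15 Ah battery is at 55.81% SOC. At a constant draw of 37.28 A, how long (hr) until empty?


Step 1: remaining = SOC/100 * C_total = 55.81/100 * 81.15 = 45.29 Ah
Step 2: t = remaining / I = 45.29 / 37.28 = 1.215 hr

1.215 hr


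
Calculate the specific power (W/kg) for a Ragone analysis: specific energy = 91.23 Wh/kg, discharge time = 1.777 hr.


P_specific = E / t = 91.23 / 1.777 = 51.34 W/kg

51.34 W/kg


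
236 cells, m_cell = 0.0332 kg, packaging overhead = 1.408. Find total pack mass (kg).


Cell mass sum = 236 * 0.0332 = 7.8352 kg
With overhead 1.408: m_pack = 7.8352 * 1.408 = 11.03 kg

11.03 kg


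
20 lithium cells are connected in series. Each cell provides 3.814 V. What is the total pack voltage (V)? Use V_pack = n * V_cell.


Series voltages add: 20 * 3.814 V = 76.28 V

76.28 V


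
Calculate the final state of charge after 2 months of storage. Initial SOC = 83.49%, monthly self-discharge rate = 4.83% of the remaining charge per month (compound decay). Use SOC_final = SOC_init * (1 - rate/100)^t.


decay = (1 - 4.83/100)^2 = 0.90573
SOC_final = 83.49 * 0.90573 = 75.62%

75.62%


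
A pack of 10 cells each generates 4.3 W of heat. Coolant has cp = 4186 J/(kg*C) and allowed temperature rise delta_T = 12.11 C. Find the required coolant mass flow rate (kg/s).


Step 1: Total heat Q = 10 * 4.3 W = 43 W
Step 2: denom = cp * dT = 4186 * 12.11 = 50692
Step 3: m_dot = 43 / 50692 = 8.483e-04 kg/s

8.483e-04 kg/s


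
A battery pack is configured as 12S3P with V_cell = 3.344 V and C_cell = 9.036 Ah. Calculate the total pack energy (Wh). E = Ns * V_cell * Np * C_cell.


E = Ns * Vcell * Np * Ccell = 12 * 3.344 * 3 * 9.036 = 1088 Wh

1088 Wh


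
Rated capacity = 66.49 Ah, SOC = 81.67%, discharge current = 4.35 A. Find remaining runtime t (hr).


Step 1: remaining = SOC/100 * C_total = 81.67/100 * 66.49 = 54.302 Ah
Step 2: t = remaining / I = 54.302 / 4.35 = 12.48 hr

12.48 hr


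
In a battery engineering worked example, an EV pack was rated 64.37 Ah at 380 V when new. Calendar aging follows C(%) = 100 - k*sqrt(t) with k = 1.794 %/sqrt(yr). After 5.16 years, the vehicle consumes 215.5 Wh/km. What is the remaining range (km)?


Step 1: capacity retention = 100 - 1.794 * sqrt(5.16) = 100 - 1.794 * 2.2716 = 95.925%
Step 2: C_now = 64.37 * 95.925/100 = 61.747 Ah
Step 3: E_pack = V * C_now = 380 * 61.747 = 23464 Wh
Step 4: range = E_pack / consumption = 23464 / 215.5 = 108.9 km

108.9 km


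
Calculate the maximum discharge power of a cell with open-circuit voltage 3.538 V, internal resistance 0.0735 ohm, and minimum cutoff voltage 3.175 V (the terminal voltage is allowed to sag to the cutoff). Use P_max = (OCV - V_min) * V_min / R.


P_max = (OCV - V_min) * V_min / R = (3.538 - 3.175) * 3.175 / 0.0735 = 0.363 * 3.175 / 0.0735 = 15.68 W

15.68 W


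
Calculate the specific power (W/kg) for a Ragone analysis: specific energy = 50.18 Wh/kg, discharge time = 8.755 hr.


P_specific = E / t = 50.18 / 8.755 = 5.732 W/kg

5.732 W/kg


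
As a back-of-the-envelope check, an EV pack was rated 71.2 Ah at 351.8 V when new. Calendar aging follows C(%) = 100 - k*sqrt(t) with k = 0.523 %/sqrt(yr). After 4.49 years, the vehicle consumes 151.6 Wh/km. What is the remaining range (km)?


Step 1: capacity retention = 100 - 0.523 * sqrt(4.49) = 100 - 0.523 * 2.119 = 98.892%
Step 2: C_now = 71.2 * 98.892/100 = 70.411 Ah
Step 3: E_pack = V * C_now = 351.8 * 70.411 = 24771 Wh
Step 4: range = E_pack / consumption = 24771 / 151.6 = 163.4 km

163.4 km


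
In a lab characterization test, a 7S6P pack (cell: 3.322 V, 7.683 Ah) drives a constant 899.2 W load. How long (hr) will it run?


Step 1: E_pack = Ns * V_cell * Np * C_cell = 7 * 3.322 * 6 * 7.683 = 1072 Wh
Step 2: t = E_pack / P = 1072 / 899.2 = 1.192 hr

1.192 hr


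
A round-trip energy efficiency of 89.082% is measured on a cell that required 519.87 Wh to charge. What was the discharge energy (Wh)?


E_dis = eta/100 * E_chg = 89.082/100 * 519.87 = 463.1 Wh

463.1 Wh


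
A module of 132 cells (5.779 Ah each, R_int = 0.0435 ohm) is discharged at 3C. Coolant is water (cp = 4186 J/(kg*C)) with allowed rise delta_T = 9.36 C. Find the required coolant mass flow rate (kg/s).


Step 1: I = 3 * 5.779 = 17.337 A
Step 2: Q_cell = I^2 * R = 17.337^2 * 0.0435 = 13.075 W
Step 3: Q_total = 132 * 13.075 = 1725.9 W
Step 4: m_dot = Q_total / (cp * dT) = 1725.9 / (4186 * 9.36) = 0.04405 kg/s

0.04405 kg/s


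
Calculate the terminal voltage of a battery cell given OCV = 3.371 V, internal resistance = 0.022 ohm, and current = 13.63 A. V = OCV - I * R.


V = OCV - I*R = 3.371 - 13.63 * 0.022 = 3.071 V

3.071 V


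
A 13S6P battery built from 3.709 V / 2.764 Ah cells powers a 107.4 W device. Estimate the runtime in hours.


Step 1: E_pack = Ns * V_cell * Np * C_cell = 13 * 3.709 * 6 * 2.764 = 799.63 Wh
Step 2: t = E_pack / P = 799.63 / 107.4 = 7.445 hr

7.445 hr


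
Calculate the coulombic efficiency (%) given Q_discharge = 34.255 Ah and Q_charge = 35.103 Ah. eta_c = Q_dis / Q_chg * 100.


eta_c = Q_dis / Q_chg * 100 = 34.255 / 35.103 * 100 = 97.58%

97.58%


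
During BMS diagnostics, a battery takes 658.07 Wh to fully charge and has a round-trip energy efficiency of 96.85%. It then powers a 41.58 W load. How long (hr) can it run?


Step 1: E_discharge = eta/100 * E_charge = 96.85/100 * 658.07 = 637.34 Wh
Step 2: t = E_discharge / P = 637.34 / 41.58 = 15.33 hr

15.33 hr


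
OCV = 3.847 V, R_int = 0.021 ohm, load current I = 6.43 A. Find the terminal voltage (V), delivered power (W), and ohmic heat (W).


Step 1: V_terminal = OCV - I*R = 3.847 - 6.43 * 0.021 = 3.712 V
Step 2: P_out = V_terminal * I = 3.712 * 6.43 = 23.87 W
Step 3: Q = I^2 * R = 6.43^2 * 0.021 = 0.8682 W

V=3.712 V, P=23.87 W, Q=0.8682 W


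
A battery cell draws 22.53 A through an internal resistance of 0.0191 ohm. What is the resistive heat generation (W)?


Q = I^2 * R = 22.53^2 * 0.0191 = 9.695 W

9.695 W


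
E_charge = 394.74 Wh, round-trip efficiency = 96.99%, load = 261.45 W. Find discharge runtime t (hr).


Step 1: E_discharge = eta/100 * E_charge = 96.99/100 * 394.74 = 382.86 Wh
Step 2: t = E_discharge / P = 382.86 / 261.45 = 1.464 hr

1.464 hr


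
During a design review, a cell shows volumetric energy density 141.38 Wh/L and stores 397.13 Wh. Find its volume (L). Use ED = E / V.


V = E / ED = 397.13 / 141.38 = 2.809 L

2.809 L


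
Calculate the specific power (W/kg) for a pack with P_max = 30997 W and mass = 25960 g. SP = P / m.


Convert: m = 25960 g = 25.96 kg
Specific power = 30997 W / 25.96 kg = 1194 W/kg

1194 W/kg


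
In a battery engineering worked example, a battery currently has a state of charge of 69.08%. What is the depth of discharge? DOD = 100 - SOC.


Complement of SOC: DOD = 100% - 69.08% = 30.92%

30.92%


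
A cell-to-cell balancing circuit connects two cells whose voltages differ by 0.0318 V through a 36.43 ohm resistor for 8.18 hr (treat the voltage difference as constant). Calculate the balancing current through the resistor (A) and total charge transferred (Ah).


I_bal = dV / R = 0.0318 / 36.43 = 8.7291e-04 A
Q = I_bal * t = 8.7291e-04 * 8.18 = 0.007140 Ah

I=8.7291e-04 A, Q=0.007140 Ah


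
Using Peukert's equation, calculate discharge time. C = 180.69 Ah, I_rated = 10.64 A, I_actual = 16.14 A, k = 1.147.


Step 1: t_rated = C / I_rated = 180.69 / 10.64 = 16.982 hr
Step 2: ratio = 10.64 / 16.14 = 0.65923
Step 3: ratio^k = 0.65923^1.147 = 0.62006
Step 4: t = t_rated * ratio^k = 16.982 * 0.62006 = 10.53 hr

10.53 hr


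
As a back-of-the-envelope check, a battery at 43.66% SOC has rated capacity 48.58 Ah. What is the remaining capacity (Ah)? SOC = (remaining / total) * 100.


remaining = SOC / 100 * total = 43.66 / 100 * 48.58 = 21.21 Ah

21.21 Ah


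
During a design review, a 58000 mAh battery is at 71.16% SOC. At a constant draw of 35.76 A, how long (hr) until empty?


Convert: C_total = 58000 mAh = 58 Ah
Step 1: remaining = SOC/100 * C_total = 71.16/100 * 58 = 41.273 Ah
Step 2: t = remaining / I = 41.273 / 35.76 = 1.154 hr

1.154 hr


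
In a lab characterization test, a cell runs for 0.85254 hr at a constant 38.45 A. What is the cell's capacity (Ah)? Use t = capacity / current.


C = I * t = 38.45 * 0.85254 = 32.78 Ah

32.78 Ah


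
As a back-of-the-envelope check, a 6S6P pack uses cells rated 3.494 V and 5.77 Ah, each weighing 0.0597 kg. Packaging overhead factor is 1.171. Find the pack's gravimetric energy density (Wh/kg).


Step 1: V_pack = 6 * 3.494 = 20.964 V
Step 2: C_pack = 6 * 5.77 = 34.62 Ah
Step 3: E_pack = V_pack * C_pack = 20.964 * 34.62 = 725.77 Wh
Step 4: m_pack = 6 * 6 * 0.0597 * 1.171 = 2.5167 kg
Step 5: ED = E_pack / m_pack = 725.77 / 2.5167 = 288.4 Wh/kg

288.4 Wh/kg


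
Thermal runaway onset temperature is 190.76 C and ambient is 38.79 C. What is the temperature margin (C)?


Safety margin = 190.76 C - 38.79 C = 151.97 C

151.97 C


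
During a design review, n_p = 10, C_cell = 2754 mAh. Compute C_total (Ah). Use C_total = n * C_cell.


Convert: C_cell = 2754 mAh = 2.754 Ah
C_total = 10 * 2.754 = 27.54 Ah

27.54 Ah


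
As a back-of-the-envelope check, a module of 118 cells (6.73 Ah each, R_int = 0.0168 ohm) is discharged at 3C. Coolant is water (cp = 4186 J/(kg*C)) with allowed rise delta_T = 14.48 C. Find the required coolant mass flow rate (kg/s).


Step 1: I = 3 * 6.73 = 20.19 A
Step 2: Q_cell = I^2 * R = 20.19^2 * 0.0168 = 6.8483 W
Step 3: Q_total = 118 * 6.8483 = 808.1 W
Step 4: m_dot = Q_total / (cp * dT) = 808.1 / (4186 * 14.48) = 0.01333 kg/s

0.01333 kg/s


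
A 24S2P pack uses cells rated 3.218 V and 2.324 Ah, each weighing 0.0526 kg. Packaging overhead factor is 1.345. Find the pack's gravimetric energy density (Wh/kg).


Step 1: V_pack = 24 * 3.218 = 77.232 V
Step 2: C_pack = 2 * 2.324 = 4.648 Ah
Step 3: E_pack = V_pack * C_pack = 77.232 * 4.648 = 358.97 Wh
Step 4: m_pack = 24 * 2 * 0.0526 * 1.345 = 3.3959 kg
Step 5: ED = E_pack / m_pack = 358.97 / 3.3959 = 105.7 Wh/kg

105.7 Wh/kg


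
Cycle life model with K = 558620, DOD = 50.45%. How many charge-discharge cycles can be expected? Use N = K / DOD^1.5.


DOD^1.5 = 358.34
N = K / DOD^1.5 = 558620 / 358.34 = 1559

1559 cycles


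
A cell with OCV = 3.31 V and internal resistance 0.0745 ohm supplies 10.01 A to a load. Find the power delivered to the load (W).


Step 1: V_terminal = OCV - I*R = 3.31 - 10.01 * 0.0745 = 2.5643 V
Step 2: P_out = V_terminal * I = 2.5643 * 10.01 = 25.67 W

25.67 W


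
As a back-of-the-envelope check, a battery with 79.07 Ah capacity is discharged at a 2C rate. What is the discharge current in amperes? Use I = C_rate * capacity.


I = C_rate * capacity = 2 * 79.07 = 158.14 A

158.14 A


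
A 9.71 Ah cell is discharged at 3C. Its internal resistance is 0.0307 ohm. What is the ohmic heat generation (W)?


Step 1: I = C_rate * capacity = 3 * 9.71 = 29.13 A
Step 2: Q = I^2 * R = 29.13^2 * 0.0307 = 848.56 * 0.0307 = 26.05 W

26.05 W


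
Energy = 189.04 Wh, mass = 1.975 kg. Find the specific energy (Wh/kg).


Specific energy = 189.04 Wh / 1.975 kg = 95.72 Wh/kg

95.72 Wh/kg


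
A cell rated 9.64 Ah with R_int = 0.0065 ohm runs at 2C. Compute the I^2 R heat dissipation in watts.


Step 1: I = C_rate * capacity = 2 * 9.64 = 19.28 A
Step 2: Q = I^2 * R = 19.28^2 * 0.0065 = 371.72 * 0.0065 = 2.416 W

2.416 W


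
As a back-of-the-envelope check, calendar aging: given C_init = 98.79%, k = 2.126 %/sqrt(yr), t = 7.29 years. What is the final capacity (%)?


sqrt(t) = sqrt(7.29) = 2.7
C_final = 98.79 - 2.126 * 2.7 = 93.05%

93.05%


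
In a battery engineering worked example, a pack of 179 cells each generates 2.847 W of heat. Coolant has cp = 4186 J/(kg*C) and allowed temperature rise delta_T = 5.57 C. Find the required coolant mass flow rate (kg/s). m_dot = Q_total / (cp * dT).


Q_total = 179 * 2.847 = 509.61 W
m_dot = Q_total / (cp * dT) = 509.61 / (4186 * 5.57) = 0.02186 kg/s

0.02186 kg/s


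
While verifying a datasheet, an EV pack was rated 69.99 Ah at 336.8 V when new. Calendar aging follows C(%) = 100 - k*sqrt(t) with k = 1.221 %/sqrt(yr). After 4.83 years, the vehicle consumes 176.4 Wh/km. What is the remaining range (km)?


Step 1: capacity retention = 100 - 1.221 * sqrt(4.83) = 100 - 1.221 * 2.1977 = 97.317%
Step 2: C_now = 69.99 * 97.317/100 = 68.112 Ah
Step 3: E_pack = V * C_now = 336.8 * 68.112 = 22940 Wh
Step 4: range = E_pack / consumption = 22940 / 176.4 = 130.0 km

130.0 km


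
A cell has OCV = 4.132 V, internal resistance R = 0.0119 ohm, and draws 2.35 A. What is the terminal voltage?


IR drop = 2.35 * 0.0119 = 0.027965 V
V = 4.132 - 0.027965 = 4.104 V

4.104 V


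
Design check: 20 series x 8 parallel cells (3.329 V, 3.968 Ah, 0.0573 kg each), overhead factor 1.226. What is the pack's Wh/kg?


Step 1: V_pack = 20 * 3.329 = 66.58 V
Step 2: C_pack = 8 * 3.968 = 31.744 Ah
Step 3: E_pack = V_pack * C_pack = 66.58 * 31.744 = 2113.5 Wh
Step 4: m_pack = 20 * 8 * 0.0573 * 1.226 = 11.24 kg
Step 5: ED = E_pack / m_pack = 2113.5 / 11.24 = 188.0 Wh/kg

188.0 Wh/kg


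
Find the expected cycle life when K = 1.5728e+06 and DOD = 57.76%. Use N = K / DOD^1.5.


DOD^1.5 = 438.98
N = K / DOD^1.5 = 1.5728e+06 / 438.98 = 3583

3583 cycles


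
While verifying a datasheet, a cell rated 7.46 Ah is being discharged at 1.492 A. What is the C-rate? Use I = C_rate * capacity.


Rearranging: C_rate = 1.492 / 7.46 = 0.2C

0.2C


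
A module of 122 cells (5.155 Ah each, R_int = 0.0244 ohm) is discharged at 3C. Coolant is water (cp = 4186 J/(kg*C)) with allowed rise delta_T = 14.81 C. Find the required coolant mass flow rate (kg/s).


Step 1: I = 3 * 5.155 = 15.465 A
Step 2: Q_cell = I^2 * R = 15.465^2 * 0.0244 = 5.8357 W
Step 3: Q_total = 122 * 5.8357 = 711.96 W
Step 4: m_dot = Q_total / (cp * dT) = 711.96 / (4186 * 14.81) = 0.01148 kg/s

0.01148 kg/s


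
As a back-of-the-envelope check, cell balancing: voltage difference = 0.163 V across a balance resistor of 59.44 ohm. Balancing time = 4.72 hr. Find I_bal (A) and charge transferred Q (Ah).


First, Ohm's law: I_bal = 0.163 V / 59.44 ohm = 0.0027423 A
Then Q = I * t = 0.0027423 A * 4.72 hr = 0.01294 Ah

I=0.0027423 A, Q=0.01294 Ah


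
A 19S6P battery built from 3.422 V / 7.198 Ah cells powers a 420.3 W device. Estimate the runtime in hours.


Step 1: E_pack = Ns * V_cell * Np * C_cell = 19 * 3.422 * 6 * 7.198 = 2808 Wh
Step 2: t = E_pack / P = 2808 / 420.3 = 6.681 hr

6.681 hr


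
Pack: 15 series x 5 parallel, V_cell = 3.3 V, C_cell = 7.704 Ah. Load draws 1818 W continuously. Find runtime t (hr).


Step 1: E_pack = Ns * V_cell * Np * C_cell = 15 * 3.3 * 5 * 7.704 = 1906.7 Wh
Step 2: t = E_pack / P = 1906.7 / 1818 = 1.049 hr

1.049 hr


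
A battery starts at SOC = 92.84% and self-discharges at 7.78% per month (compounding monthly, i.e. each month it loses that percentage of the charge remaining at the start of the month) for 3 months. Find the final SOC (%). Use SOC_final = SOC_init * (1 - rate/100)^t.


decay = (1 - 7.78/100)^3 = 0.78429
SOC_final = 92.84 * 0.78429 = 72.81%

72.81%


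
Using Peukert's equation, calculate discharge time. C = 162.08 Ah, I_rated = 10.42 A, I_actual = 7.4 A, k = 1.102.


t_rated = C / I_rated = 162.08 / 10.42 = 15.555 hr
(I_rated/I)^k = (1.4081)^1.102 = 1.4581
t = t_rated * (I_rated/I)^k = 15.555 * 1.4581 = 22.68 hr

22.68 hr


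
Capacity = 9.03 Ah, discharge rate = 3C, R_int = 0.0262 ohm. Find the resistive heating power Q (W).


Step 1: I = C_rate * capacity = 3 * 9.03 = 27.09 A
Step 2: Q = I^2 * R = 27.09^2 * 0.0262 = 733.87 * 0.0262 = 19.23 W

19.23 W


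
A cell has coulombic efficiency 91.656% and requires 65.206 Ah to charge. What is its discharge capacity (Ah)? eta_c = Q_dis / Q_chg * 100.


Q_dis = eta/100 * Q_chg = 91.656/100 * 65.206 = 59.77 Ah

59.77 Ah


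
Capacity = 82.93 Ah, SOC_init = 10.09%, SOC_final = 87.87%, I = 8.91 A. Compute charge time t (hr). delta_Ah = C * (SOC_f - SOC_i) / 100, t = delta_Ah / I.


delta_Ah = 82.93 * (87.87 - 10.09) / 100 = 64.503 Ah
t = delta_Ah / I = 64.503 / 8.91 = 7.239 hr

7.239 hr


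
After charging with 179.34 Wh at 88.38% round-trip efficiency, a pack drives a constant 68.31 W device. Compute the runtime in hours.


Step 1: E_discharge = eta/100 * E_charge = 88.38/100 * 179.34 = 158.5 Wh
Step 2: t = E_discharge / P = 158.5 / 68.31 = 2.320 hr

2.320 hr


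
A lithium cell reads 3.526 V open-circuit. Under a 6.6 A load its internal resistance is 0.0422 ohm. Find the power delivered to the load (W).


Step 1: V_terminal = OCV - I*R = 3.526 - 6.6 * 0.0422 = 3.2475 V
Step 2: P_out = V_terminal * I = 3.2475 * 6.6 = 21.43 W

21.43 W


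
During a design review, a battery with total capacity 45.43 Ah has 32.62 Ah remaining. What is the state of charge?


SOC = (remaining / total) * 100 = (32.62 / 45.43) * 100 = 71.80%

71.80%


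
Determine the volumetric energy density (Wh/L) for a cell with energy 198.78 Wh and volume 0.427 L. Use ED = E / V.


Volumetric ED = 198.78 Wh / 0.427 L = 465.5 Wh/L

465.5 Wh/L


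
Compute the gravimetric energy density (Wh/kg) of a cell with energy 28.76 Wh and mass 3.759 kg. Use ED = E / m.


Specific energy = 28.76 Wh / 3.759 kg = 7.651 Wh/kg

7.651 Wh/kg


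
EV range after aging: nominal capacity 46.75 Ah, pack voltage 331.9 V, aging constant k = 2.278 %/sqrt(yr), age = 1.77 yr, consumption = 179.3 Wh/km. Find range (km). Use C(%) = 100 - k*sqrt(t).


Step 1: capacity retention = 100 - 2.278 * sqrt(1.77) = 100 - 2.278 * 1.3304 = 96.969%
Step 2: C_now = 46.75 * 96.969/100 = 45.333 Ah
Step 3: E_pack = V * C_now = 331.9 * 45.333 = 15046 Wh
Step 4: range = E_pack / consumption = 15046 / 179.3 = 83.92 km

83.92 km


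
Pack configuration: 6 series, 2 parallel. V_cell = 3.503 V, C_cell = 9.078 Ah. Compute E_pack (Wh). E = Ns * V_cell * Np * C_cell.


V_pack = 6 * 3.503 = 21.018 V
C_pack = 2 * 9.078 = 18.156 Ah
E = V_pack * C_pack = 21.018 * 18.156 = 381.6 Wh

381.6 Wh


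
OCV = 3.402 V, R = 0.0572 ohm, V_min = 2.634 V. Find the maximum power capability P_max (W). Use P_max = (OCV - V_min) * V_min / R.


P_max = (OCV - V_min) * V_min / R = (3.402 - 2.634) * 2.634 / 0.0572 = 0.768 * 2.634 / 0.0572 = 35.37 W

35.37 W


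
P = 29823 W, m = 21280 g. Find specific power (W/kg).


Convert: m = 21280 g = 21.28 kg
SP = P / m = 29823 / 21.28 = 1401 W/kg

1401 W/kg


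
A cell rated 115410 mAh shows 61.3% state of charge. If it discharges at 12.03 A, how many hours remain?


Convert: C_total = 115410 mAh = 115.41 Ah
Step 1: remaining = SOC/100 * C_total = 61.3/100 * 115.41 = 70.746 Ah
Step 2: t = remaining / I = 70.746 / 12.03 = 5.881 hr

5.881 hr


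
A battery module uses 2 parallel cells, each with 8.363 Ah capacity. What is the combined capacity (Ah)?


Parallel capacities add: 2 * 8.363 Ah = 16.726 Ah

16.726 Ah


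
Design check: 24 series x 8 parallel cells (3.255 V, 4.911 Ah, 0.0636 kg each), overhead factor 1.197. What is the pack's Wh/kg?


Step 1: V_pack = 24 * 3.255 = 78.12 V
Step 2: C_pack = 8 * 4.911 = 39.288 Ah
Step 3: E_pack = V_pack * C_pack = 78.12 * 39.288 = 3069.2 Wh
Step 4: m_pack = 24 * 8 * 0.0636 * 1.197 = 14.617 kg
Step 5: ED = E_pack / m_pack = 3069.2 / 14.617 = 210.0 Wh/kg

210.0 Wh/kg


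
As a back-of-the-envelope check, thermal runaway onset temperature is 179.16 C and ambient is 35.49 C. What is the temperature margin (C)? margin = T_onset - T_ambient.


Safety margin = 179.16 C - 35.49 C = 143.67 C

143.67 C


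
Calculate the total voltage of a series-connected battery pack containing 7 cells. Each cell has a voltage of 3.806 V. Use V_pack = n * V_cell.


V_pack = n * V_cell = 7 * 3.806 = 26.642 V

26.642 V


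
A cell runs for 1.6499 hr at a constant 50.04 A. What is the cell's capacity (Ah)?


C = I * t = 50.04 * 1.6499 = 82.56 Ah

82.56 Ah


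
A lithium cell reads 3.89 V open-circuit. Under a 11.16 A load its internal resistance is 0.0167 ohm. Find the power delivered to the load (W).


Step 1: V_terminal = OCV - I*R = 3.89 - 11.16 * 0.0167 = 3.7036 V
Step 2: P_out = V_terminal * I = 3.7036 * 11.16 = 41.33 W

41.33 W


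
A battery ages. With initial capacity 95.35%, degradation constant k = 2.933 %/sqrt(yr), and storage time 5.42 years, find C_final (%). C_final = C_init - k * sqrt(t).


Step 1: sqrt(5.42 yr) = 2.3281
Step 2: drop = 2.933 * 2.3281 = 6.8283
Step 3: C_final = 95.35 - 6.8283 = 88.52%

88.52%


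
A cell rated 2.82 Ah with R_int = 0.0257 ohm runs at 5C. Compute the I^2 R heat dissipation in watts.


Step 1: I = C_rate * capacity = 5 * 2.82 = 14.1 A
Step 2: Q = I^2 * R = 14.1^2 * 0.0257 = 198.81 * 0.0257 = 5.109 W

5.109 W


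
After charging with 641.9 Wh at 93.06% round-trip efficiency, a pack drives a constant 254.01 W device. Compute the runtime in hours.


Step 1: E_discharge = eta/100 * E_charge = 93.06/100 * 641.9 = 597.35 Wh
Step 2: t = E_discharge / P = 597.35 / 254.01 = 2.352 hr

2.352 hr


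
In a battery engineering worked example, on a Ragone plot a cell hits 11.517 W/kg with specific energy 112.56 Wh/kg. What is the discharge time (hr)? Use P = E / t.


t = E / P = 112.56 / 11.517 = 9.773 hr

9.773 hr


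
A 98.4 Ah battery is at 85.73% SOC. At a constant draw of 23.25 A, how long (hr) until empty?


Step 1: remaining = SOC/100 * C_total = 85.73/100 * 98.4 = 84.358 Ah
Step 2: t = remaining / I = 84.358 / 23.25 = 3.628 hr

3.628 hr


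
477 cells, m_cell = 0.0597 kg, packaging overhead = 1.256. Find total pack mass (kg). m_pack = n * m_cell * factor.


Cell mass sum = 477 * 0.0597 = 28.477 kg
With overhead 1.256: m_pack = 28.477 * 1.256 = 35.77 kg

35.77 kg
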